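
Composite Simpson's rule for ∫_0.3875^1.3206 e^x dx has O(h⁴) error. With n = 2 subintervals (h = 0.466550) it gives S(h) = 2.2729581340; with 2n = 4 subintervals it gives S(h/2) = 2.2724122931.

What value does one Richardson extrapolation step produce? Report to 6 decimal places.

Order 4 gives 2^r = 16 and 2^r − 1 = 15.
16 × 2.2724122931 = 36.3585966896; subtract 2.2729581340 → 34.0856385556
Divide by 2^4 − 1 = 15.
34.0856385556 ÷ 15 = 2.2723759037

2.272376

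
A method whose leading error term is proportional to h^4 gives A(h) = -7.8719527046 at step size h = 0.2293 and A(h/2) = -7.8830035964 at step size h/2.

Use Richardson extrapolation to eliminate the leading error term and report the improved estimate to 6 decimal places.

Method order is 4; weight 2^4 = 16.
Numerator 16 × A(h/2) − A(h) = 16 × (-7.8830035964) − (-7.8719527046) = -118.2561048378
(-118.2561048378) ÷ 15 = -7.8837403225

-7.883740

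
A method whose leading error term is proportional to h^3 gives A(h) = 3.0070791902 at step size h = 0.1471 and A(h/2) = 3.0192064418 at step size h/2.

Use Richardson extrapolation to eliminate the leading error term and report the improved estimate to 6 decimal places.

Method order is 3; weight 2^3 = 8.
2^3 × A(h/2) = 24.1536515344; minus A(h) gives 21.1465723442.
Divide by 2^3 − 1 = 7.
So the Richardson estimate is 3.0209389063.
Correction |R − A(h/2)| = 1.732e-03; gap |A(h/2) − A(h)| = 1.213e-02.

3.020939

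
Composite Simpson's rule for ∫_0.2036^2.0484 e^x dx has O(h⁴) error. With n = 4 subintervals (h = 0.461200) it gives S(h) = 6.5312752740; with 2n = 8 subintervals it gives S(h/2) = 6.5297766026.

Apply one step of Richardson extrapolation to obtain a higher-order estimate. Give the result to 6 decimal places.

6.529677

r = 4: numerator weight 16, denominator 15.
Weighted: 104.4764256416 − 6.5312752740 = 97.9451503676
Extrapolated: 97.9451503676 / 15 = 6.5296766912
Shift from A(h/2): −0.0000999114.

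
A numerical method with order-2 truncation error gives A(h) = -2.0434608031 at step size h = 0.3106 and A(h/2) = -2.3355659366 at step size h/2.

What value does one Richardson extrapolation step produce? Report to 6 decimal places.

Error is O(h^2); halving h shrinks it by 2^2 = 4.
Difference of the inputs: -2.3355659366 − (-2.0434608031) = -0.2921051335
Divide by 2^2 − 1 = 3: (-0.2921051335)/3 = -0.0973683778
R = -2.3355659366 − 0.0973683778 = -2.4329343144
Correction |R − A(h/2)| = 9.737e-02; gap |A(h/2) − A(h)| = 2.921e-01.

-2.432934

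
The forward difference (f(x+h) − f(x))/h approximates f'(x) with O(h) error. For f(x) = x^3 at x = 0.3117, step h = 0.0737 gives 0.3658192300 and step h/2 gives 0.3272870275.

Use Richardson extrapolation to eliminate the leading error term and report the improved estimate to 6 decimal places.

0.288755

With r = 1 the leading error scales as h^1, so the weight is 2^1 = 2.
2 × 0.3272870275 = 0.6545740550; subtract 0.3658192300 → 0.2887548250
Extrapolated: 0.2887548250 / 1 = 0.2887548250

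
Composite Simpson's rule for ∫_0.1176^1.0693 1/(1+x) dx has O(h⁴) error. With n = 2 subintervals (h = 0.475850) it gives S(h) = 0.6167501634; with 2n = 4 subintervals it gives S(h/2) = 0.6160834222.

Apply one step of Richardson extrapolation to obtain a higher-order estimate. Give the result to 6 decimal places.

Order 4 gives 2^r = 16 and 2^r − 1 = 15.
16×0.6160834222 = 9.8573347552; 9.8573347552 − 0.6167501634 = 9.2405845918
Divide by 2^4 − 1 = 15.
(16×0.6160834222 − 0.6167501634)/(16 − 1) = 0.6160389728

0.616039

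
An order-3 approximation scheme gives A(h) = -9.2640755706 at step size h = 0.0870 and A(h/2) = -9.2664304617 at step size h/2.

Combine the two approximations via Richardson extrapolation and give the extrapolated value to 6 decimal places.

r = 3: numerator weight 8, denominator 7.
8 × (-9.2664304617) = -74.1314436936; (-74.1314436936) − (-9.2640755706) = -64.8673681230
Divide by 2^3 − 1 = 7.
R = (-64.8673681230)/7 = -9.2667668747

-9.266767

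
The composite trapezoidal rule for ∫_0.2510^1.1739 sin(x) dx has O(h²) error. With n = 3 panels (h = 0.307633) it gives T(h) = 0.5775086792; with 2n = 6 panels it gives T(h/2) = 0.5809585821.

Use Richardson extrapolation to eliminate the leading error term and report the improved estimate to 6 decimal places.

The method has order 2: 2^2 = 4.
4×0.5809585821 − 0.5775086792 = 1.7463256492
Extrapolated: 1.7463256492 / 3 = 0.5821085497

0.582109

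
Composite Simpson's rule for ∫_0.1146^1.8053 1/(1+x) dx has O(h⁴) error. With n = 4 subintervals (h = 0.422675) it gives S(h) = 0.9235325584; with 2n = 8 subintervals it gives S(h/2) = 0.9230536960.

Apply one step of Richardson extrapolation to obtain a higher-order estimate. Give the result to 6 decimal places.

Order 4 gives 2^r = 16 and 2^r − 1 = 15.
16×0.9230536960 − 0.9235325584 = 13.8453265776
Divide by 2^4 − 1 = 15.
(16×0.9230536960 − 0.9235325584)/(16 − 1) = 0.9230217718
Correction |R − A(h/2)| = 3.192e-05; gap |A(h/2) − A(h)| = 4.789e-04.

0.923022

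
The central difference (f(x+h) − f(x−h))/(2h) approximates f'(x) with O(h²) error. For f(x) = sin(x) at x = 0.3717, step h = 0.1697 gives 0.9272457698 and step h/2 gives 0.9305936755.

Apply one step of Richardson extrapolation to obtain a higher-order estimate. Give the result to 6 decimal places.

r = 2, so 2^r = 4.
4·0.9305936755 − 0.9272457698 = 2.7951289322
Denominator 4 − 1 = 3.
So the Richardson estimate is 0.9317096441.
Gap between inputs: 3.348e-03; correction applied: +0.0011159686.

0.931710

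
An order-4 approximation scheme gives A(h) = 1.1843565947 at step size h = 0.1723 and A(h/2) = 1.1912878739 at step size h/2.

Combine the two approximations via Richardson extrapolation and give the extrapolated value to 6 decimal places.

Leading term ∝ h^4; use weight 16 = 2^4.
Weighted: 19.0606059824 − 1.1843565947 = 17.8762493877
Divide by 2^4 − 1 = 15.
Extrapolated: 17.8762493877 / 15 = 1.1917499592
Correction |R − A(h/2)| = 4.621e-04; gap |A(h/2) − A(h)| = 6.931e-03.

1.191750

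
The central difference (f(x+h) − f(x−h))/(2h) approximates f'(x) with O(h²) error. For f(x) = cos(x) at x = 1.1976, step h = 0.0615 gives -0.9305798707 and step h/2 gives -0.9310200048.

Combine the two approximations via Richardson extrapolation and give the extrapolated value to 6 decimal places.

-0.931167

Method order is 2; weight 2^2 = 4.
Numerator 4×A(h/2) − A(h) = 4×(-0.9310200048) − (-0.9305798707) = -2.7935001485
Denominator 4 − 1 = 3.
So the Richardson estimate is -0.9311667162.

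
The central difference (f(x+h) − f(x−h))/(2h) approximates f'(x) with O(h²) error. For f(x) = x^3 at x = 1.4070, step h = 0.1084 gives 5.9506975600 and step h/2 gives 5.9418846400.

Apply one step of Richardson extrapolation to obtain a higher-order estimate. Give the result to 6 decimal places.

5.938947

r = 2: numerator weight 4, denominator 3.
4*5.9418846400 = 23.7675385600; subtract 5.9506975600 → 17.8168410000
Denominator 4 − 1 = 3.
Result: 5.9389470000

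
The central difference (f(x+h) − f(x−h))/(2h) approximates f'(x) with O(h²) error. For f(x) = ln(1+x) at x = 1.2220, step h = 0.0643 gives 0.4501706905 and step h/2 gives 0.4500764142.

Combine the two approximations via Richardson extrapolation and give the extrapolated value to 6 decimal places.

r = 2: numerator weight 4, denominator 3.
2^2·A(h/2) = 1.8003056568; minus A(h) gives 1.3501349663.
Denominator 4 − 1 = 3.
R = 1.3501349663/3 = 0.4500449888

0.450045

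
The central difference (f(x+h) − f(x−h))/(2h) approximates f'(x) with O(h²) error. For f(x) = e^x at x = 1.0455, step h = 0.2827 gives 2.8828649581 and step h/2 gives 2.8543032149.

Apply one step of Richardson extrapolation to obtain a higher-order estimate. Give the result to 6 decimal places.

2.844783

Error is O(h^2); halving h shrinks it by 2^2 = 4.
Top: 4(2.8543032149) − (2.8828649581) = 8.5343479015
Divide by 2^2 − 1 = 3.
Extrapolated: 8.5343479015 / 3 = 2.8447826338
Shift from A(h/2): −0.0095205811.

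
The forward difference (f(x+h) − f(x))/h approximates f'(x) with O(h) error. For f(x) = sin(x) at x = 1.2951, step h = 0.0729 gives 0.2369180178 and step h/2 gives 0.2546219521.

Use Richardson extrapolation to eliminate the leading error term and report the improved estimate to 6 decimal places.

The method has order 1: 2^1 = 2.
Numerator 2·A(h/2) − A(h) = 2·0.2546219521 − 0.2369180178 = 0.2723258864
Denominator 2 − 1 = 1.
R = 0.2723258864/1 = 0.2723258864

0.272326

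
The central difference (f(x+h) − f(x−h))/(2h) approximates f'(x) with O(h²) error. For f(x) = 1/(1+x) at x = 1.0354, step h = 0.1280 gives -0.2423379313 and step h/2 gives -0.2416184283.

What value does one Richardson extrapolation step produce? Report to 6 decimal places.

With r = 2 the leading error scales as h^2, so the weight is 2^2 = 4.
Difference of the inputs: -0.2416184283 − (-0.2423379313) = 0.0007195030
Correction (A(h/2) − A(h))/(4 − 1) = 0.0007195030/3 = 0.0002398343
R = A(h/2) + (A(h/2) − A(h))/3 = -0.2416184283 + 0.0002398343 = -0.2413785940
Shift from A(h/2): +0.0002398343.

-0.241379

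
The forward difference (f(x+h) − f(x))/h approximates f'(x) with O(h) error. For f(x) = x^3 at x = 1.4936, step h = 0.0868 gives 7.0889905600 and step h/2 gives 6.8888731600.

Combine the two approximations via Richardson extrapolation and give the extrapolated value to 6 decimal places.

Error is O(h^1); halving h shrinks it by 2^1 = 2.
Weighted: 13.7777463200 − 7.0889905600 = 6.6887557600
6.6887557600 ÷ 1 = 6.6887557600

6.688756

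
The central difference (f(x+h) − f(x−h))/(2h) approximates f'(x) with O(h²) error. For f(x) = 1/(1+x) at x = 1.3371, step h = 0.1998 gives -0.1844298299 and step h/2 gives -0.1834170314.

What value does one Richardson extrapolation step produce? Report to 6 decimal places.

-0.183079

With r = 2 the leading error scales as h^2, so the weight is 2^2 = 4.
Difference of the inputs: -0.1834170314 − (-0.1844298299) = 0.0010127985
Correction (A(h/2) − A(h))/(4 − 1) = 0.0010127985/3 = 0.0003375995
R = A(h/2) + (A(h/2) − A(h))/3 = -0.1834170314 + 0.0003375995 = -0.1830794319
Gap between inputs: 1.013e-03; correction applied: +0.0003375995.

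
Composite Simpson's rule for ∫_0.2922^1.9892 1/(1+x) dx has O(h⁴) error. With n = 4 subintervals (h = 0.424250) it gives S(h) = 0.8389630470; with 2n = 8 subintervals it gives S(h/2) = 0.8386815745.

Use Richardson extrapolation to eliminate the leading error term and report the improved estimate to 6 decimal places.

Error is O(h^4); halving h shrinks it by 2^4 = 16.
2^4×A(h/2) = 13.4189051920; minus A(h) gives 12.5799421450.
12.5799421450 ÷ 15 = 0.8386628097
Shift from A(h/2): −0.0000187648.

0.838663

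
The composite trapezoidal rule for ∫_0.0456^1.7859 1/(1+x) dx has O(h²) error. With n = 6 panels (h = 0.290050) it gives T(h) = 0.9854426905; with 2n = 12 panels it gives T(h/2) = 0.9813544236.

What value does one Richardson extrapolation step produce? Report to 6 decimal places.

0.979992

Leading term ∝ h^2; use weight 4 = 2^2.
2^2 × A(h/2) = 3.9254176944; minus A(h) gives 2.9399750039.
Denominator 4 − 1 = 3.
R = 2.9399750039/3 = 0.9799916680
Shift from A(h/2): −0.0013627556.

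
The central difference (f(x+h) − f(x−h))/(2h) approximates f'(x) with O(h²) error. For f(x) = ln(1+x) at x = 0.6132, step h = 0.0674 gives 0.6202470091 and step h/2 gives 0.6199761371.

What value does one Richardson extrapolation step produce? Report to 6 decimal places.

0.619886

r = 2: numerator weight 4, denominator 3.
4*0.6199761371 = 2.4799045484; 2.4799045484 − 0.6202470091 = 1.8596575393
(4*0.6199761371 − 0.6202470091)/(4 − 1) = 0.6198858464
Shift from A(h/2): −0.0000902907.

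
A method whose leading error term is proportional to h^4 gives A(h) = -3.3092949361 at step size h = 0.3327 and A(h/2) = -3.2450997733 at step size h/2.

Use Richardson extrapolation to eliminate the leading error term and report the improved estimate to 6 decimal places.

r = 4: numerator weight 16, denominator 15.
Top: 16(-3.2450997733) − (-3.3092949361) = -48.6123014367
R = (-48.6123014367)/15 = -3.2408200958

-3.240820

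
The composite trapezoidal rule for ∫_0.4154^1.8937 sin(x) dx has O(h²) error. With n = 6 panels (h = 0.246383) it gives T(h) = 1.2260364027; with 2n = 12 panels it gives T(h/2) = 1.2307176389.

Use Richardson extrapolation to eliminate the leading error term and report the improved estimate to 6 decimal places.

1.232278

Method order is 2; weight 2^2 = 4.
Weighted: 4.9228705556 − 1.2260364027 = 3.6968341529
R = 3.6968341529/3 = 1.2322780510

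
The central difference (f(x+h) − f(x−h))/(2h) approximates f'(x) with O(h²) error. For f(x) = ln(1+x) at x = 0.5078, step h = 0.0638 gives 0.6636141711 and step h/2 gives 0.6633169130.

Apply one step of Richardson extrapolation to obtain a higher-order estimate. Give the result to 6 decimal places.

0.663218

With r = 2 the leading error scales as h^2, so the weight is 2^2 = 4.
4×0.6633169130 = 2.6532676520; 2.6532676520 − 0.6636141711 = 1.9896534809
Denominator 4 − 1 = 3.
(4×0.6633169130 − 0.6636141711)/(4 − 1) = 0.6632178270
Gap between inputs: 2.973e-04; correction applied: −0.0000990860.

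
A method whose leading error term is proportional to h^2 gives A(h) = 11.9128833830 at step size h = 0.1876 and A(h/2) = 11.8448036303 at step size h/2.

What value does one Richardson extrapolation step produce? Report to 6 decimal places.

11.822110

Order 2 gives 2^r = 4 and 2^r − 1 = 3.
4 × 11.8448036303 = 47.3792145212; subtract 11.9128833830 → 35.4663311382
Divide by 2^2 − 1 = 3.
Extrapolated: 35.4663311382 / 3 = 11.8221103794
Gap between inputs: 6.808e-02; correction applied: −0.0226932509.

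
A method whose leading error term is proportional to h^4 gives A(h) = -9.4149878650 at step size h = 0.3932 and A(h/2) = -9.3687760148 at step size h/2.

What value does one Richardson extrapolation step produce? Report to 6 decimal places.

r = 4, so 2^r = 16.
16·(-9.3687760148) − (-9.4149878650) = -140.4854283718
Divide by 2^4 − 1 = 15.
Extrapolated: (-140.4854283718) / 15 = -9.3656952248

-9.365695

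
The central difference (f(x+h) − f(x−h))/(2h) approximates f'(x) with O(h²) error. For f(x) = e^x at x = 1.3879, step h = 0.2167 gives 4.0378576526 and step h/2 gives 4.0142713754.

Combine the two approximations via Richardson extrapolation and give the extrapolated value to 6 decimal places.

4.006409

With r = 2 the leading error scales as h^2, so the weight is 2^2 = 4.
4*4.0142713754 − 4.0378576526 = 12.0192278490
Denominator 4 − 1 = 3.
12.0192278490 ÷ 3 = 4.0064092830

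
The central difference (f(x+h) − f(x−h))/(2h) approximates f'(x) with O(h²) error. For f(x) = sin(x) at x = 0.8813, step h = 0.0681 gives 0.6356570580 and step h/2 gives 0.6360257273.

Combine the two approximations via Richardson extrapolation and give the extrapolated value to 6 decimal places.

0.636149

Order 2 gives 2^r = 4 and 2^r − 1 = 3.
Top: 4(0.6360257273) − (0.6356570580) = 1.9084458512
Denominator 4 − 1 = 3.
Extrapolated: 1.9084458512 / 3 = 0.6361486171
Shift from A(h/2): +0.0001228898.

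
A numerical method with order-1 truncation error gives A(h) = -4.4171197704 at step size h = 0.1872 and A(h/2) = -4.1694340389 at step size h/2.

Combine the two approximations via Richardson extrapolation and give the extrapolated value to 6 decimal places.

-3.921748

The method has order 1: 2^1 = 2.
A(h/2) − A(h) = -4.1694340389 − (-4.4171197704) = 0.2476857315
Correction (A(h/2) − A(h))/(2 − 1) = 0.2476857315/1 = 0.2476857315
R = A(h/2) + (A(h/2) − A(h))/1 = -4.1694340389 + 0.2476857315 = -3.9217483074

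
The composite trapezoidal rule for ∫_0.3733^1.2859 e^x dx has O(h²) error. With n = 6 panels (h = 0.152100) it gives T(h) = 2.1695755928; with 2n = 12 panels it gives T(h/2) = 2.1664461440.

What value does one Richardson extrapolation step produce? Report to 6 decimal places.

2.165403

Method order is 2; weight 2^2 = 4.
4×2.1664461440 = 8.6657845760; 8.6657845760 − 2.1695755928 = 6.4962089832
R = 6.4962089832/3 = 2.1654029944
Correction |R − A(h/2)| = 1.043e-03; gap |A(h/2) − A(h)| = 3.129e-03.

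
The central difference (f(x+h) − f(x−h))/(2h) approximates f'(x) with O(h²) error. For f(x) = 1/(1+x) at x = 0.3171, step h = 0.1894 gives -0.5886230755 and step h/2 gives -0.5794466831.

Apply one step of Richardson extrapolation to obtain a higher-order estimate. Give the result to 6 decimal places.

r = 2, so 2^r = 4.
4×(-0.5794466831) = -2.3177867324; subtract (-0.5886230755) → -1.7291636569
Denominator 4 − 1 = 3.
Result: -0.5763878856

-0.576388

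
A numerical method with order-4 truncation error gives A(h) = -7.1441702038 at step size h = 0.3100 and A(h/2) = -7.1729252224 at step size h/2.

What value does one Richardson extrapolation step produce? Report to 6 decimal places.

-7.174842

The method has order 4: 2^4 = 16.
16×(-7.1729252224) = -114.7668035584; (-114.7668035584) − (-7.1441702038) = -107.6226333546
Denominator 16 − 1 = 15.
Extrapolated: (-107.6226333546) / 15 = -7.1748422236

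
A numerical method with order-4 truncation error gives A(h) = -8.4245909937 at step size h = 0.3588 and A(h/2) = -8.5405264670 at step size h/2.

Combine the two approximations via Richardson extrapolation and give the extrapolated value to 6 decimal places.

Error is O(h^4); halving h shrinks it by 2^4 = 16.
16*(-8.5405264670) = -136.6484234720; subtract (-8.4245909937) → -128.2238324783
R = (-128.2238324783)/15 = -8.5482554986
Shift from A(h/2): −0.0077290316.

-8.548255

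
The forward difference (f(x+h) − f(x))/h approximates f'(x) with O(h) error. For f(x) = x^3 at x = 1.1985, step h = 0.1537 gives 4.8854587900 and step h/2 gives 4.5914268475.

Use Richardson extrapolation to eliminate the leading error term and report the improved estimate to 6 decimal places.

4.297395

Method order is 1; weight 2^1 = 2.
Weighted: 9.1828536950 − 4.8854587900 = 4.2973949050
Extrapolated: 4.2973949050 / 1 = 4.2973949050
Correction |R − A(h/2)| = 2.940e-01; gap |A(h/2) − A(h)| = 2.940e-01.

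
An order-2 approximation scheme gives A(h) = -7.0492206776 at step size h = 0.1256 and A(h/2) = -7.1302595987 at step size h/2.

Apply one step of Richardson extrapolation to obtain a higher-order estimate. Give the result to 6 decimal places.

r = 2: numerator weight 4, denominator 3.
Difference of the inputs: -7.1302595987 − (-7.0492206776) = -0.0810389211
Correction (A(h/2) − A(h))/(4 − 1) = (-0.0810389211)/3 = -0.0270129737
R = -7.1302595987 − 0.0270129737 = -7.1572725724
Shift from A(h/2): −0.0270129737.

-7.157273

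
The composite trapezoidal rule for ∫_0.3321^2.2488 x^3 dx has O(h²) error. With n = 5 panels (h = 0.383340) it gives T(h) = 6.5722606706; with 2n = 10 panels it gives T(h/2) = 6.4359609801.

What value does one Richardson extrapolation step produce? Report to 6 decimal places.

Order 2 gives 2^r = 4 and 2^r − 1 = 3.
2^2·A(h/2) = 25.7438439204; minus A(h) gives 19.1715832498.
19.1715832498 ÷ 3 = 6.3905277499
Correction |R − A(h/2)| = 4.543e-02; gap |A(h/2) − A(h)| = 1.363e-01.

6.390528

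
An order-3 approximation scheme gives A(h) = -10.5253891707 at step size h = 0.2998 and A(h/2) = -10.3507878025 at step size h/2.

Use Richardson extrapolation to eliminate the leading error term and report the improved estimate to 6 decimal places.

r = 3, so 2^r = 8.
Numerator 8*A(h/2) − A(h) = 8*(-10.3507878025) − (-10.5253891707) = -72.2809132493
Divide by 2^3 − 1 = 7.
(-72.2809132493) ÷ 7 = -10.3258447499
Shift from A(h/2): +0.0249430526.

-10.325845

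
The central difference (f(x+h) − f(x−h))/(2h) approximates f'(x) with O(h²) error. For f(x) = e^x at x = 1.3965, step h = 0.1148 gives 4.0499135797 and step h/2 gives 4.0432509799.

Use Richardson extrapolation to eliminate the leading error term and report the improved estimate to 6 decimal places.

4.041030

Order 2 gives 2^r = 4 and 2^r − 1 = 3.
4 × 4.0432509799 − 4.0499135797 = 12.1230903399
R = 12.1230903399/3 = 4.0410301133
Correction |R − A(h/2)| = 2.221e-03; gap |A(h/2) − A(h)| = 6.663e-03.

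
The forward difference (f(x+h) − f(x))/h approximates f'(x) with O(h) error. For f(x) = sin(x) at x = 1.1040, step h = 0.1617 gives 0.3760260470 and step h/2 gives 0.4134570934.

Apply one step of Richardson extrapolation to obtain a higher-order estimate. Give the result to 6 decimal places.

0.450888

The method has order 1: 2^1 = 2.
Top: 2(0.4134570934) − (0.3760260470) = 0.4508881398
Extrapolated: 0.4508881398 / 1 = 0.4508881398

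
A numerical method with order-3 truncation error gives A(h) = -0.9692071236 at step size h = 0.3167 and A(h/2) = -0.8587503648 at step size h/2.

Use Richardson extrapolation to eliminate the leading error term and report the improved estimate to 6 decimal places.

-0.842971

With r = 3 the leading error scales as h^3, so the weight is 2^3 = 8.
8 × (-0.8587503648) = -6.8700029184; (-6.8700029184) − (-0.9692071236) = -5.9007957948
(-5.9007957948) ÷ 7 = -0.8429708278
Correction |R − A(h/2)| = 1.578e-02; gap |A(h/2) − A(h)| = 1.105e-01.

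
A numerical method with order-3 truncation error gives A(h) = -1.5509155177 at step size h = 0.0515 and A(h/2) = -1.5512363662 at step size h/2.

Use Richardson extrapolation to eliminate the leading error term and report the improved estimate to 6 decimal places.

Method order is 3; weight 2^3 = 8.
8*(-1.5512363662) = -12.4098909296; subtract (-1.5509155177) → -10.8589754119
(8*(-1.5512363662) − (-1.5509155177))/(8 − 1) = -1.5512822017
Gap between inputs: 3.208e-04; correction applied: −0.0000458355.

-1.551282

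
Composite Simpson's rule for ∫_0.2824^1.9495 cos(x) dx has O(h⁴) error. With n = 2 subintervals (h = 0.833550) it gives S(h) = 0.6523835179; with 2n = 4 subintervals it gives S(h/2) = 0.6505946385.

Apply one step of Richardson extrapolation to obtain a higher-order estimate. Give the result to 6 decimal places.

0.650475

The method has order 4: 2^4 = 16.
Top: 16(0.6505946385) − (0.6523835179) = 9.7571306981
Denominator 16 − 1 = 15.
R = 9.7571306981/15 = 0.6504753799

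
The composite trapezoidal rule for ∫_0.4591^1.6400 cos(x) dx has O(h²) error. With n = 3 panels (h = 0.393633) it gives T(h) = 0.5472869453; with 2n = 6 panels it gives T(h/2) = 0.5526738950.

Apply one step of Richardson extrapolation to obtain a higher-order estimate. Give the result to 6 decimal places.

0.554470

Method order is 2; weight 2^2 = 4.
2^2×A(h/2) = 2.2106955800; minus A(h) gives 1.6634086347.
Divide by 2^2 − 1 = 3.
Result: 0.5544695449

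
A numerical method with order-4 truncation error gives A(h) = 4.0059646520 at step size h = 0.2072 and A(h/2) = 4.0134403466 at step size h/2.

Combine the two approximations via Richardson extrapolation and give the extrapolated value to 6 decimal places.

Order 4 gives 2^r = 16 and 2^r − 1 = 15.
Numerator 16×A(h/2) − A(h) = 16×4.0134403466 − 4.0059646520 = 60.2090808936
R = 60.2090808936/15 = 4.0139387262

4.013939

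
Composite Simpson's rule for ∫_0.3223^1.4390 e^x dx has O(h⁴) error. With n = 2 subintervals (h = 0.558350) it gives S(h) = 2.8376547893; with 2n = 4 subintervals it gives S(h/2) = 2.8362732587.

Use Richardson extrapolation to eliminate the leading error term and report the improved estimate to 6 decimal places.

The method has order 4: 2^4 = 16.
16·2.8362732587 = 45.3803721392; subtract 2.8376547893 → 42.5427173499
Divide by 2^4 − 1 = 15.
42.5427173499 ÷ 15 = 2.8361811567

2.836181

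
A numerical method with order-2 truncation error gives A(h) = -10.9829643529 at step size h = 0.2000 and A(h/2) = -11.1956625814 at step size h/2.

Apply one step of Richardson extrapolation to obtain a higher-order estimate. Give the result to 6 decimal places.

The method has order 2: 2^2 = 4.
Weighted: (-44.7826503256) − (-10.9829643529) = -33.7996859727
Denominator 4 − 1 = 3.
Result: -11.2665619909
Gap between inputs: 2.127e-01; correction applied: −0.0708994095.

-11.266562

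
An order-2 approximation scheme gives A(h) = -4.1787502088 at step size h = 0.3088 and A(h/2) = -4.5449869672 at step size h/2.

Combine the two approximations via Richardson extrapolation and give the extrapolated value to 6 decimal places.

Order 2 gives 2^r = 4 and 2^r − 1 = 3.
Top: 4(-4.5449869672) − (-4.1787502088) = -14.0011976600
(-14.0011976600) ÷ 3 = -4.6670658867

-4.667066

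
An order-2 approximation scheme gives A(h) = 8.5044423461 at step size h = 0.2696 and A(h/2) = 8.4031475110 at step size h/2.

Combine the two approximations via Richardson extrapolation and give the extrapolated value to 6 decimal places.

8.369383

The method has order 2: 2^2 = 4.
Weighted: 33.6125900440 − 8.5044423461 = 25.1081476979
R = 25.1081476979/3 = 8.3693825660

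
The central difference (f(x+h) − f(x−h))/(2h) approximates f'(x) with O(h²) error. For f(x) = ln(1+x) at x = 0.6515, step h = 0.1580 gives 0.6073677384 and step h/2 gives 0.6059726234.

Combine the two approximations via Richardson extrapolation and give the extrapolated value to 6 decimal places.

0.605508

r = 2, so 2^r = 4.
Numerator 4·A(h/2) − A(h) = 4·0.6059726234 − 0.6073677384 = 1.8165227552
Divide by 2^2 − 1 = 3.
(4·0.6059726234 − 0.6073677384)/(4 − 1) = 0.6055075851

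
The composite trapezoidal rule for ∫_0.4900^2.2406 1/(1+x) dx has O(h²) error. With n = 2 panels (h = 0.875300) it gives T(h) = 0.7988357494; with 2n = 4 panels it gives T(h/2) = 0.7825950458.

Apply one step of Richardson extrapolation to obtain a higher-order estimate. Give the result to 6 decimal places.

Error is O(h^2); halving h shrinks it by 2^2 = 4.
4 × 0.7825950458 − 0.7988357494 = 2.3315444338
Denominator 4 − 1 = 3.
So the Richardson estimate is 0.7771814779.
Gap between inputs: 1.624e-02; correction applied: −0.0054135679.

0.777181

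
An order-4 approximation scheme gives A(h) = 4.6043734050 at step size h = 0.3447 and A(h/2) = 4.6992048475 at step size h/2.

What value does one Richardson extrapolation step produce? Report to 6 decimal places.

4.705527

Order 4 gives 2^r = 16 and 2^r − 1 = 15.
2^4*A(h/2) = 75.1872775600; minus A(h) gives 70.5829041550.
Denominator 16 − 1 = 15.
So the Richardson estimate is 4.7055269437.
Shift from A(h/2): +0.0063220962.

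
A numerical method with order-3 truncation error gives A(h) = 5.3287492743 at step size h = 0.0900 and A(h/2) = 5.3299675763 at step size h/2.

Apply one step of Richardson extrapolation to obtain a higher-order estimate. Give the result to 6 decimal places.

Method order is 3; weight 2^3 = 8.
Numerator 8·A(h/2) − A(h) = 8·5.3299675763 − 5.3287492743 = 37.3109913361
Extrapolated: 37.3109913361 / 7 = 5.3301416194

5.330142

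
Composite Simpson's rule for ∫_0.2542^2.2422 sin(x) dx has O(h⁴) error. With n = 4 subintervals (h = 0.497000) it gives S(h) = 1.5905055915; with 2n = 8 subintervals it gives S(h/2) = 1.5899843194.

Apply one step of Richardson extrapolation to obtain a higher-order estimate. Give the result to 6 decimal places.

1.589950

The method has order 4: 2^4 = 16.
Numerator 16*A(h/2) − A(h) = 16*1.5899843194 − 1.5905055915 = 23.8492435189
R = 23.8492435189/15 = 1.5899495679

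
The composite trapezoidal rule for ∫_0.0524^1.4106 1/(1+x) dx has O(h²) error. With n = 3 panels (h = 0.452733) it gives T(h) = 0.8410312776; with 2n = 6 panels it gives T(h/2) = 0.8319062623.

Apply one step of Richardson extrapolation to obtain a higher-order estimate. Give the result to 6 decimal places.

0.828865

The method has order 2: 2^2 = 4.
4*0.8319062623 − 0.8410312776 = 2.4865937716
Extrapolated: 2.4865937716 / 3 = 0.8288645905
Correction |R − A(h/2)| = 3.042e-03; gap |A(h/2) − A(h)| = 9.125e-03.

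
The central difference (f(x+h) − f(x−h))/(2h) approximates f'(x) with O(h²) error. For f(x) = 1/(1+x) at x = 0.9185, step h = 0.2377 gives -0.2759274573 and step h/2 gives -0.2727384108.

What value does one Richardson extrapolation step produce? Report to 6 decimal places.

Error is O(h^2); halving h shrinks it by 2^2 = 4.
4 × (-0.2727384108) = -1.0909536432; subtract (-0.2759274573) → -0.8150261859
Denominator 4 − 1 = 3.
R = (-0.8150261859)/3 = -0.2716753953
Correction |R − A(h/2)| = 1.063e-03; gap |A(h/2) − A(h)| = 3.189e-03.

-0.271675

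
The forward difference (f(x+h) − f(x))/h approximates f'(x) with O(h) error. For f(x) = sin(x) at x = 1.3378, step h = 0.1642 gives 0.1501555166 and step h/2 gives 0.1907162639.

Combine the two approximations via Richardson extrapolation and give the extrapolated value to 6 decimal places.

Method order is 1; weight 2^1 = 2.
2 × 0.1907162639 = 0.3814325278; subtract 0.1501555166 → 0.2312770112
0.2312770112 ÷ 1 = 0.2312770112
Gap between inputs: 4.056e-02; correction applied: +0.0405607473.

0.231277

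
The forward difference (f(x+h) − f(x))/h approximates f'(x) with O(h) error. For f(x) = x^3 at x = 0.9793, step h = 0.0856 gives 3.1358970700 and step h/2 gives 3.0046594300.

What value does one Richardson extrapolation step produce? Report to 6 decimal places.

2.873422

With r = 1 the leading error scales as h^1, so the weight is 2^1 = 2.
2^1·A(h/2) = 6.0093188600; minus A(h) gives 2.8734217900.
Extrapolated: 2.8734217900 / 1 = 2.8734217900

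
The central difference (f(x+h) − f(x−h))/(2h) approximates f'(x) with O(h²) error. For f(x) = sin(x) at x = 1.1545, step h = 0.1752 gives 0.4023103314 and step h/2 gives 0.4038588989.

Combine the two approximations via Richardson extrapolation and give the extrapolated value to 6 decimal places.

Leading term ∝ h^2; use weight 4 = 2^2.
4×0.4038588989 = 1.6154355956; subtract 0.4023103314 → 1.2131252642
Divide by 2^2 − 1 = 3.
So the Richardson estimate is 0.4043750881.

0.404375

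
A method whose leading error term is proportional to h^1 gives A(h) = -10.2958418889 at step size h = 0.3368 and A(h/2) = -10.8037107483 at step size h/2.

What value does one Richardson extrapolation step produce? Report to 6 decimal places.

With r = 1 the leading error scales as h^1, so the weight is 2^1 = 2.
2^1×A(h/2) = -21.6074214966; minus A(h) gives -11.3115796077.
Extrapolated: (-11.3115796077) / 1 = -11.3115796077

-11.311580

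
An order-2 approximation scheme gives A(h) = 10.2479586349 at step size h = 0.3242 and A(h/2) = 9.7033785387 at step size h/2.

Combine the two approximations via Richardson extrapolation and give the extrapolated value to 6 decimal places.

9.521852

Error is O(h^2); halving h shrinks it by 2^2 = 4.
A(h/2) − A(h) = 9.7033785387 − 10.2479586349 = -0.5445800962
Divide by 2^2 − 1 = 3: (-0.5445800962)/3 = -0.1815266987
R = 9.7033785387 − 0.1815266987 = 9.5218518400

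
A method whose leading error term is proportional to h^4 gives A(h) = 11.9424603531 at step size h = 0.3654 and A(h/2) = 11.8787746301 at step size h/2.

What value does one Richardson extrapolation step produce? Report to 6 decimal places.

Leading term ∝ h^4; use weight 16 = 2^4.
16·11.8787746301 = 190.0603940816; subtract 11.9424603531 → 178.1179337285
Divide by 2^4 − 1 = 15.
Extrapolated: 178.1179337285 / 15 = 11.8745289152

11.874529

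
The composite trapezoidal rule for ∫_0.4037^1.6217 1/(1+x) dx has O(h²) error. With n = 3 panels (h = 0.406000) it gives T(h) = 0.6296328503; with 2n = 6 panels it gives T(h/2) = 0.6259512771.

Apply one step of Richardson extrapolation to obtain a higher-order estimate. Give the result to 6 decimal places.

0.624724

Leading term ∝ h^2; use weight 4 = 2^2.
Numerator 4*A(h/2) − A(h) = 4*0.6259512771 − 0.6296328503 = 1.8741722581
Denominator 4 − 1 = 3.
Extrapolated: 1.8741722581 / 3 = 0.6247240860
Gap between inputs: 3.682e-03; correction applied: −0.0012271911.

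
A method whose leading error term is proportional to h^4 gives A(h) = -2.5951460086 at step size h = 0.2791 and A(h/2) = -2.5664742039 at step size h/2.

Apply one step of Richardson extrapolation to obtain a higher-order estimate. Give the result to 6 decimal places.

Leading term ∝ h^4; use weight 16 = 2^4.
Difference of the inputs: -2.5664742039 − (-2.5951460086) = 0.0286718047
Divide by 2^4 − 1 = 15: 0.0286718047/15 = 0.0019114536
R = -2.5664742039 + 0.0019114536 = -2.5645627503
Shift from A(h/2): +0.0019114536.

-2.564563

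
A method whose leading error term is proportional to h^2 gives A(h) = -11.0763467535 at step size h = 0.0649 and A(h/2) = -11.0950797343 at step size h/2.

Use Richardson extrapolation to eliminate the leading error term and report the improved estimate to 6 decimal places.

Method order is 2; weight 2^2 = 4.
4*(-11.0950797343) = -44.3803189372; subtract (-11.0763467535) → -33.3039721837
(-33.3039721837) ÷ 3 = -11.1013240612

-11.101324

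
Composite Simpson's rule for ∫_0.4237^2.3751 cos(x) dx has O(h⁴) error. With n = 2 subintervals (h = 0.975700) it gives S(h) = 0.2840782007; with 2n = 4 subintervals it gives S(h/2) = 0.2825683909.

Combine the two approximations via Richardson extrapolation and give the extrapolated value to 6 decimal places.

0.282468

With r = 4 the leading error scales as h^4, so the weight is 2^4 = 16.
Numerator 16×A(h/2) − A(h) = 16×0.2825683909 − 0.2840782007 = 4.2370160537
Denominator 16 − 1 = 15.
Result: 0.2824677369
Gap between inputs: 1.510e-03; correction applied: −0.0001006540.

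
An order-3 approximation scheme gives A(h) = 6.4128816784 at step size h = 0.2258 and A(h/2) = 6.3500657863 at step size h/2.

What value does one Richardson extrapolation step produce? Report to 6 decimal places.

6.341092

Order 3 gives 2^r = 8 and 2^r − 1 = 7.
Weighted: 50.8005262904 − 6.4128816784 = 44.3876446120
Divide by 2^3 − 1 = 7.
44.3876446120 ÷ 7 = 6.3410920874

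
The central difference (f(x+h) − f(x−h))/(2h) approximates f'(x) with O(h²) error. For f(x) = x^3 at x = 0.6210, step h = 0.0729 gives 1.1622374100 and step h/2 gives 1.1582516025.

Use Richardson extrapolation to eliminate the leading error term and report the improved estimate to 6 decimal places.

Method order is 2; weight 2^2 = 4.
Top: 4(1.1582516025) − (1.1622374100) = 3.4707690000
Divide by 2^2 − 1 = 3.
Extrapolated: 3.4707690000 / 3 = 1.1569230000
Correction |R − A(h/2)| = 1.329e-03; gap |A(h/2) − A(h)| = 3.986e-03.

1.156923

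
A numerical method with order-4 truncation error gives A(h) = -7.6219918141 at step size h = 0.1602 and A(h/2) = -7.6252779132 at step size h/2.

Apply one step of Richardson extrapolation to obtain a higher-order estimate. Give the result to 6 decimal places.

Leading term ∝ h^4; use weight 16 = 2^4.
Weighted: (-122.0044466112) − (-7.6219918141) = -114.3824547971
R = (-114.3824547971)/15 = -7.6254969865
Shift from A(h/2): −0.0002190733.

-7.625497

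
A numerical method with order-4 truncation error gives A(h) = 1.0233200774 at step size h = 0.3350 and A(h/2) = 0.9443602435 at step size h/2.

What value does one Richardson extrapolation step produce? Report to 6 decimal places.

r = 4: numerator weight 16, denominator 15.
16·0.9443602435 = 15.1097638960; subtract 1.0233200774 → 14.0864438186
Extrapolated: 14.0864438186 / 15 = 0.9390962546
Gap between inputs: 7.896e-02; correction applied: −0.0052639889.

0.939096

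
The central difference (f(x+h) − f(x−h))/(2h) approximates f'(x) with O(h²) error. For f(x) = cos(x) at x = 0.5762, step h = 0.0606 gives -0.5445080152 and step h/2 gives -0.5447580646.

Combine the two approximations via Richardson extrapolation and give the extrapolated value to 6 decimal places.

Order 2 gives 2^r = 4 and 2^r − 1 = 3.
Weighted: (-2.1790322584) − (-0.5445080152) = -1.6345242432
Divide by 2^2 − 1 = 3.
(-1.6345242432) ÷ 3 = -0.5448414144

-0.544841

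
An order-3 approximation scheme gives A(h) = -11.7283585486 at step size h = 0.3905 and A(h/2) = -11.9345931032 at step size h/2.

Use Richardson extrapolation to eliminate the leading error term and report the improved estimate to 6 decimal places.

-11.964055

Order 3 gives 2^r = 8 and 2^r − 1 = 7.
Weighted: (-95.4767448256) − (-11.7283585486) = -83.7483862770
(-83.7483862770) ÷ 7 = -11.9640551824
Shift from A(h/2): −0.0294620792.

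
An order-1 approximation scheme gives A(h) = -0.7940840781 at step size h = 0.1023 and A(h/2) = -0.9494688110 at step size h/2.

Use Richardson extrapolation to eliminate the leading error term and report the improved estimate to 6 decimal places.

-1.104854

The method has order 1: 2^1 = 2.
2*(-0.9494688110) − (-0.7940840781) = -1.1048535439
R = (-1.1048535439)/1 = -1.1048535439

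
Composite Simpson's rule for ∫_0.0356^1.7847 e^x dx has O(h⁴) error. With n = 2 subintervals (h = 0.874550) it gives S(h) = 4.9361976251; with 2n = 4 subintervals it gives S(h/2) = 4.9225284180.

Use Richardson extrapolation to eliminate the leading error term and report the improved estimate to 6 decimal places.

r = 4: numerator weight 16, denominator 15.
Weighted: 78.7604546880 − 4.9361976251 = 73.8242570629
R = 73.8242570629/15 = 4.9216171375
Correction |R − A(h/2)| = 9.113e-04; gap |A(h/2) − A(h)| = 1.367e-02.

4.921617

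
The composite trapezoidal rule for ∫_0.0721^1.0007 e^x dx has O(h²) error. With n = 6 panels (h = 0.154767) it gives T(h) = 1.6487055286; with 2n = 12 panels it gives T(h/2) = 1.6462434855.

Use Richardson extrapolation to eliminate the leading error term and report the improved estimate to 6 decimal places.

1.645423

Order 2 gives 2^r = 4 and 2^r − 1 = 3.
4×1.6462434855 − 1.6487055286 = 4.9362684134
Divide by 2^2 − 1 = 3.
4.9362684134 ÷ 3 = 1.6454228045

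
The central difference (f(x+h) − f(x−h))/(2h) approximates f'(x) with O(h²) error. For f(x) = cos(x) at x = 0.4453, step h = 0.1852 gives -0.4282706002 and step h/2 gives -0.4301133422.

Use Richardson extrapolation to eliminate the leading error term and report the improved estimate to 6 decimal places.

r = 2, so 2^r = 4.
4×(-0.4301133422) − (-0.4282706002) = -1.2921827686
Divide by 2^2 − 1 = 3.
Result: -0.4307275895
Correction |R − A(h/2)| = 6.142e-04; gap |A(h/2) − A(h)| = 1.843e-03.

-0.430728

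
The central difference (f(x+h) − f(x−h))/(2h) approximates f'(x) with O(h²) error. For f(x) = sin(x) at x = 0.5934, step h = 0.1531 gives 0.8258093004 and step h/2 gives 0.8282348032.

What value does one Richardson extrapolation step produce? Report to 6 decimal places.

0.829043

Error is O(h^2); halving h shrinks it by 2^2 = 4.
Top: 4(0.8282348032) − (0.8258093004) = 2.4871299124
Denominator 4 − 1 = 3.
R = 2.4871299124/3 = 0.8290433041
Correction |R − A(h/2)| = 8.085e-04; gap |A(h/2) − A(h)| = 2.426e-03.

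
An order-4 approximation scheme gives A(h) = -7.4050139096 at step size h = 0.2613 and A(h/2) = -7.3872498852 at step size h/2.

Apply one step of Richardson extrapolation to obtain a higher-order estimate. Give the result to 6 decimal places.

-7.386066

r = 4, so 2^r = 16.
16 × (-7.3872498852) − (-7.4050139096) = -110.7909842536
(16 × (-7.3872498852) − (-7.4050139096))/(16 − 1) = -7.3860656169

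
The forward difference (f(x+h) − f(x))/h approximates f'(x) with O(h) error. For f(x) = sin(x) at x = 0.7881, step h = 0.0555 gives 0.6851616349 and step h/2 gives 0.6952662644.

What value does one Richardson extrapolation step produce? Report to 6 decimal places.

Order 1 gives 2^r = 2 and 2^r − 1 = 1.
Top: 2(0.6952662644) − (0.6851616349) = 0.7053708939
Denominator 2 − 1 = 1.
(2·0.6952662644 − 0.6851616349)/(2 − 1) = 0.7053708939

0.705371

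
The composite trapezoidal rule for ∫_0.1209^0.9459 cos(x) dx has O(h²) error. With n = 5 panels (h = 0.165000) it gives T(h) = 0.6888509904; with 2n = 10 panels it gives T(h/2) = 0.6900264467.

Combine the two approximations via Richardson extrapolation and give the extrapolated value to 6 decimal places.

r = 2, so 2^r = 4.
Numerator 4*A(h/2) − A(h) = 4*0.6900264467 − 0.6888509904 = 2.0712547964
R = 2.0712547964/3 = 0.6904182655
Gap between inputs: 1.175e-03; correction applied: +0.0003918188.

0.690418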